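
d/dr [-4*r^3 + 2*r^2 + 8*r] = -12*r^2 + 4*r + 8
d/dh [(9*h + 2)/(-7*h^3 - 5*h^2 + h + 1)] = (-63*h^3 - 45*h^2 + 9*h + (9*h + 2)*(21*h^2 + 10*h - 1) + 9)/(7*h^3 + 5*h^2 - h - 1)^2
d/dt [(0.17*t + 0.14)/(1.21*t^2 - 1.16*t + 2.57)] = (-0.2057*t^2 - 0.3388*t + 0.5993)/(1.4641*t^4 - 2.8072*t^3 + 7.565*t^2 - 5.9624*t + 6.6049)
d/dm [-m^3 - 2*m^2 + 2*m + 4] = -3*m^2 - 4*m + 2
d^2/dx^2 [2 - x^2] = -2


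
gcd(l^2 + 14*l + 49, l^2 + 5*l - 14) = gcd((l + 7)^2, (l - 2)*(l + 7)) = l + 7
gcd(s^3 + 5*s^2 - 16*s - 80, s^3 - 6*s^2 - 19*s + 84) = s + 4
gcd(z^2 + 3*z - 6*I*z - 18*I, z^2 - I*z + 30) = z - 6*I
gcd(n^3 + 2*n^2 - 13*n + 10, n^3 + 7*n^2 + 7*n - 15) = n^2 + 4*n - 5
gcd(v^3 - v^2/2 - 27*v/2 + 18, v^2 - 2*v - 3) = v - 3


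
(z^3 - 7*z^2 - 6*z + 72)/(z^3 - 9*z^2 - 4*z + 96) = (z - 6)/(z - 8)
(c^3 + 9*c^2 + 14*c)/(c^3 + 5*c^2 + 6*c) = (c + 7)/(c + 3)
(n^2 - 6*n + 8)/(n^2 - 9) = (n^2 - 6*n + 8)/(n^2 - 9)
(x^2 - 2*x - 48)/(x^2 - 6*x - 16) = (x + 6)/(x + 2)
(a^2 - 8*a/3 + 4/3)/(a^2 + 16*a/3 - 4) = (a - 2)/(a + 6)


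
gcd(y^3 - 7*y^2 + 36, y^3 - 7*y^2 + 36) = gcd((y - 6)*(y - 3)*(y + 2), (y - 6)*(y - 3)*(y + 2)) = y^3 - 7*y^2 + 36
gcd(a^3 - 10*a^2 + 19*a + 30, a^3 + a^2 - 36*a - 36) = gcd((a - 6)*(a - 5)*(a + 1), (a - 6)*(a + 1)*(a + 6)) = a^2 - 5*a - 6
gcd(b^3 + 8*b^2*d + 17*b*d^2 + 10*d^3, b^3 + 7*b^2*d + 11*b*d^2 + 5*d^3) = b^2 + 6*b*d + 5*d^2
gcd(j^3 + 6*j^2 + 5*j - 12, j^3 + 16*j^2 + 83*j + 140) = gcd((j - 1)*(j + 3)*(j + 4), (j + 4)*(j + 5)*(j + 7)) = j + 4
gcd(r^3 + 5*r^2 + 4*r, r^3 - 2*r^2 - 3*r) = r^2 + r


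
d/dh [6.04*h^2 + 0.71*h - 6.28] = 12.08*h + 0.71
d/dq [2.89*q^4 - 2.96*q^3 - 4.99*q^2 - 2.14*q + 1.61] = 11.56*q^3 - 8.88*q^2 - 9.98*q - 2.14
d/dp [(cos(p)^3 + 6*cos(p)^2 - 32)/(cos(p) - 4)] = 2*(-cos(p)^3 + 3*cos(p)^2 + 24*cos(p) - 16)*sin(p)/(cos(p) - 4)^2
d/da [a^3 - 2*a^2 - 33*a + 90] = 3*a^2 - 4*a - 33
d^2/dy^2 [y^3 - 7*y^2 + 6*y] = 6*y - 14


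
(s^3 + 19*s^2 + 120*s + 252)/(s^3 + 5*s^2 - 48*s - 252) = (s + 7)/(s - 7)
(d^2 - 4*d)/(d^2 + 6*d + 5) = d*(d - 4)/(d^2 + 6*d + 5)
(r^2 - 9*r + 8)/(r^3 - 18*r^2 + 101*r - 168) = (r - 1)/(r^2 - 10*r + 21)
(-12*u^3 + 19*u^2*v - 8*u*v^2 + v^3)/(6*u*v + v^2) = (-12*u^3 + 19*u^2*v - 8*u*v^2 + v^3)/(v*(6*u + v))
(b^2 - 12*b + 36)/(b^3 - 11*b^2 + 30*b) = (b - 6)/(b*(b - 5))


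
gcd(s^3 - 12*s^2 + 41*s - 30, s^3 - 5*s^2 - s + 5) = s^2 - 6*s + 5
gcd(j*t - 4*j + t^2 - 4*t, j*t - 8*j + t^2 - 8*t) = j + t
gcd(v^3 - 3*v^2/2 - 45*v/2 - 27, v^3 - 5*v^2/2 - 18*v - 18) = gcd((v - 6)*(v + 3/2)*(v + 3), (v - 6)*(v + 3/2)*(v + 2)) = v^2 - 9*v/2 - 9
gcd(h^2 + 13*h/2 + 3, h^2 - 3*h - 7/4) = h + 1/2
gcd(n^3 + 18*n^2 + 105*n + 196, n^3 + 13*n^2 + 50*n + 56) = n^2 + 11*n + 28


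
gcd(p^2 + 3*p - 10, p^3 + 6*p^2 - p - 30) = p^2 + 3*p - 10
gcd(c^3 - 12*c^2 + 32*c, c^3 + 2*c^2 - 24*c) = c^2 - 4*c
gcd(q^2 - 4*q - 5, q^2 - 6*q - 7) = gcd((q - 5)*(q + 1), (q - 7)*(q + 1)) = q + 1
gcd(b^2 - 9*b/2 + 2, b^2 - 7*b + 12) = b - 4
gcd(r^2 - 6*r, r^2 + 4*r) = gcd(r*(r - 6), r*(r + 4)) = r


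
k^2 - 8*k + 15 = (k - 5)*(k - 3)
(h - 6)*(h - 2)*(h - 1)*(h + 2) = h^4 - 7*h^3 + 2*h^2 + 28*h - 24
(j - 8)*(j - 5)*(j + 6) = j^3 - 7*j^2 - 38*j + 240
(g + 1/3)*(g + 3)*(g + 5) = g^3 + 25*g^2/3 + 53*g/3 + 5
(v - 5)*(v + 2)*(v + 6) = v^3 + 3*v^2 - 28*v - 60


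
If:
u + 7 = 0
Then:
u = -7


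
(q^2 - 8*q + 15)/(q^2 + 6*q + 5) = (q^2 - 8*q + 15)/(q^2 + 6*q + 5)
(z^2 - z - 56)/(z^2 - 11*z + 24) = (z + 7)/(z - 3)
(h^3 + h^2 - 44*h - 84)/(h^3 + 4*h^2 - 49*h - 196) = (h^2 + 8*h + 12)/(h^2 + 11*h + 28)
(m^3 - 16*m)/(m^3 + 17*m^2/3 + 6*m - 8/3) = 3*m*(m - 4)/(3*m^2 + 5*m - 2)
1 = 1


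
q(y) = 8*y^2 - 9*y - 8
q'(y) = 16*y - 9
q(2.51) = 19.81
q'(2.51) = 31.16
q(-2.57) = 67.97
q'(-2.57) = -50.12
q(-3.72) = 136.19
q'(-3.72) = -68.52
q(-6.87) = 431.41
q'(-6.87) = -118.92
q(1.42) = -4.65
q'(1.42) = 13.72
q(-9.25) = 759.75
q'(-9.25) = -157.00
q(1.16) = -7.68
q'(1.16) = 9.56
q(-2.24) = 52.30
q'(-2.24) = -44.84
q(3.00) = 37.00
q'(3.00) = 39.00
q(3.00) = 37.00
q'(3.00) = 39.00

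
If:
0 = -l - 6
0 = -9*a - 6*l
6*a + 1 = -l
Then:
No Solution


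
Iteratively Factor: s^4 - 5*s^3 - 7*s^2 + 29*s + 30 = (s - 3)*(s^3 - 2*s^2 - 13*s - 10) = (s - 3)*(s + 2)*(s^2 - 4*s - 5) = (s - 3)*(s + 1)*(s + 2)*(s - 5)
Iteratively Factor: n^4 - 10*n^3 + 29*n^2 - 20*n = (n - 1)*(n^3 - 9*n^2 + 20*n) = (n - 5)*(n - 1)*(n^2 - 4*n) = n*(n - 5)*(n - 1)*(n - 4)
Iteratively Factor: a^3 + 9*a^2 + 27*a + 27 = (a + 3)*(a^2 + 6*a + 9) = (a + 3)^2*(a + 3)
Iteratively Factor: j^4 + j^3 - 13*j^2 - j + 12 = (j + 4)*(j^3 - 3*j^2 - j + 3) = (j - 1)*(j + 4)*(j^2 - 2*j - 3) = (j - 1)*(j + 1)*(j + 4)*(j - 3)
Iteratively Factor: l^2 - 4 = (l - 2)*(l + 2)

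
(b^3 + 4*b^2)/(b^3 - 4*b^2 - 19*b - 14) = b^2*(b + 4)/(b^3 - 4*b^2 - 19*b - 14)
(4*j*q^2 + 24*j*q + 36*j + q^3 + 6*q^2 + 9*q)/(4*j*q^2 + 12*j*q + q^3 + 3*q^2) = (q + 3)/q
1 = 1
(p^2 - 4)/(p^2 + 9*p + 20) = (p^2 - 4)/(p^2 + 9*p + 20)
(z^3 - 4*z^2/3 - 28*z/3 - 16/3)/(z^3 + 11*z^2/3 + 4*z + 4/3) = (z - 4)/(z + 1)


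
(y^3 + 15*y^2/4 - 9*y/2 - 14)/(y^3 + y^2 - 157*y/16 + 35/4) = 4*(4*y^2 - y - 14)/(16*y^2 - 48*y + 35)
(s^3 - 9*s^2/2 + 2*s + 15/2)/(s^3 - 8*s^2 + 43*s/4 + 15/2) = 2*(s^2 - 2*s - 3)/(2*s^2 - 11*s - 6)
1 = 1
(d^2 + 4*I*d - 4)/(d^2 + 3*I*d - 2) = (d + 2*I)/(d + I)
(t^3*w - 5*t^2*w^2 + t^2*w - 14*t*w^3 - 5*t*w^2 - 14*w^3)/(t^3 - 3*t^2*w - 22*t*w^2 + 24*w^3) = w*(t^3 - 5*t^2*w + t^2 - 14*t*w^2 - 5*t*w - 14*w^2)/(t^3 - 3*t^2*w - 22*t*w^2 + 24*w^3)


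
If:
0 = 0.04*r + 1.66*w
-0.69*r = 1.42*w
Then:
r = 0.00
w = 0.00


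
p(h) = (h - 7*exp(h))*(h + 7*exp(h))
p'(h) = (1 - 7*exp(h))*(h + 7*exp(h)) + (h - 7*exp(h))*(7*exp(h) + 1)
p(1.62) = -1248.53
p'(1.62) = -2499.06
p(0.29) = -87.43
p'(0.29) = -174.45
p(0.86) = -272.90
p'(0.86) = -545.56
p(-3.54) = 12.49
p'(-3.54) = -7.16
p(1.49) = -962.48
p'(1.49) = -1926.43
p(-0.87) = -7.84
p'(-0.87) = -18.94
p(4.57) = -456696.61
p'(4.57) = -913425.84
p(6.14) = -10551902.42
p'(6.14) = -21103867.95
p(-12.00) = 144.00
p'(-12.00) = -24.00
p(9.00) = -3217338406.73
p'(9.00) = -6434676957.46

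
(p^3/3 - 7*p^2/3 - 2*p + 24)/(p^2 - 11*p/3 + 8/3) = (p^3 - 7*p^2 - 6*p + 72)/(3*p^2 - 11*p + 8)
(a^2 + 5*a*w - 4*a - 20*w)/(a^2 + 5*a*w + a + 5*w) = (a - 4)/(a + 1)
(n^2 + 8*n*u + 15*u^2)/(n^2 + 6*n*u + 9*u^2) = (n + 5*u)/(n + 3*u)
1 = 1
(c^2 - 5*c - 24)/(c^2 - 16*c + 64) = (c + 3)/(c - 8)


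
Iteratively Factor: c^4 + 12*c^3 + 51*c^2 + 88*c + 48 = (c + 3)*(c^3 + 9*c^2 + 24*c + 16) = (c + 1)*(c + 3)*(c^2 + 8*c + 16) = (c + 1)*(c + 3)*(c + 4)*(c + 4)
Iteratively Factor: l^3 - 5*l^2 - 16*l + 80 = (l - 5)*(l^2 - 16) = (l - 5)*(l - 4)*(l + 4)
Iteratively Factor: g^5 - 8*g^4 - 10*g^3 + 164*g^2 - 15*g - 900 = (g - 4)*(g^4 - 4*g^3 - 26*g^2 + 60*g + 225) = (g - 5)*(g - 4)*(g^3 + g^2 - 21*g - 45) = (g - 5)^2*(g - 4)*(g^2 + 6*g + 9) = (g - 5)^2*(g - 4)*(g + 3)*(g + 3)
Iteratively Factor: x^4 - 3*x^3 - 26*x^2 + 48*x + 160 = (x + 4)*(x^3 - 7*x^2 + 2*x + 40) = (x - 5)*(x + 4)*(x^2 - 2*x - 8) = (x - 5)*(x - 4)*(x + 4)*(x + 2)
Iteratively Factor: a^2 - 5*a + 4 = (a - 4)*(a - 1)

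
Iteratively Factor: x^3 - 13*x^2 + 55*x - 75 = (x - 3)*(x^2 - 10*x + 25) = (x - 5)*(x - 3)*(x - 5)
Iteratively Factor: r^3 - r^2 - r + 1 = (r - 1)*(r^2 - 1) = (r - 1)^2*(r + 1)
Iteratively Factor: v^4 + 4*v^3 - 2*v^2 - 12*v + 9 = (v + 3)*(v^3 + v^2 - 5*v + 3) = (v - 1)*(v + 3)*(v^2 + 2*v - 3) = (v - 1)*(v + 3)^2*(v - 1)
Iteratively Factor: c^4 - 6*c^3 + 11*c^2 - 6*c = (c - 2)*(c^3 - 4*c^2 + 3*c) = (c - 2)*(c - 1)*(c^2 - 3*c) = (c - 3)*(c - 2)*(c - 1)*(c)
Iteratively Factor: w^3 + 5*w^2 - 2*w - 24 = (w + 4)*(w^2 + w - 6) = (w + 3)*(w + 4)*(w - 2)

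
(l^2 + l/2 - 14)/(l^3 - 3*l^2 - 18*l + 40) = (l - 7/2)/(l^2 - 7*l + 10)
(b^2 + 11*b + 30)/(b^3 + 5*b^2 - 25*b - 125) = (b + 6)/(b^2 - 25)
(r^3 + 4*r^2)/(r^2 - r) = r*(r + 4)/(r - 1)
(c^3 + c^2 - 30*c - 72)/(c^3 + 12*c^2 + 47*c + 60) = (c - 6)/(c + 5)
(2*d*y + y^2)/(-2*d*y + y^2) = (2*d + y)/(-2*d + y)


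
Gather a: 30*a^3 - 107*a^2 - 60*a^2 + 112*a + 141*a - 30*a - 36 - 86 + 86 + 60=30*a^3 - 167*a^2 + 223*a + 24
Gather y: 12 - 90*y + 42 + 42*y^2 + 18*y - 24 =42*y^2 - 72*y + 30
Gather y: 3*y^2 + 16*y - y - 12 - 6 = 3*y^2 + 15*y - 18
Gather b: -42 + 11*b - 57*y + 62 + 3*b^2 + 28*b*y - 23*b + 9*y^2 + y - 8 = 3*b^2 + b*(28*y - 12) + 9*y^2 - 56*y + 12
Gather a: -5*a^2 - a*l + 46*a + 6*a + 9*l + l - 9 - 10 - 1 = -5*a^2 + a*(52 - l) + 10*l - 20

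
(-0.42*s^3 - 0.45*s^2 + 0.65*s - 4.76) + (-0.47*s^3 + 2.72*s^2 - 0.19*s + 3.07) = -0.89*s^3 + 2.27*s^2 + 0.46*s - 1.69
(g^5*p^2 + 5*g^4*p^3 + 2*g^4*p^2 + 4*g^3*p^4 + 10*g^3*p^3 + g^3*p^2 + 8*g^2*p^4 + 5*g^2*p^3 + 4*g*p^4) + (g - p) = g^5*p^2 + 5*g^4*p^3 + 2*g^4*p^2 + 4*g^3*p^4 + 10*g^3*p^3 + g^3*p^2 + 8*g^2*p^4 + 5*g^2*p^3 + 4*g*p^4 + g - p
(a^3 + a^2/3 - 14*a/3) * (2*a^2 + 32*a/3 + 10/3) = 2*a^5 + 34*a^4/3 - 22*a^3/9 - 146*a^2/3 - 140*a/9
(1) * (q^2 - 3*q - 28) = q^2 - 3*q - 28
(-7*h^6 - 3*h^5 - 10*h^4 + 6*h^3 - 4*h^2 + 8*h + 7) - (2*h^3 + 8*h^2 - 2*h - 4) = -7*h^6 - 3*h^5 - 10*h^4 + 4*h^3 - 12*h^2 + 10*h + 11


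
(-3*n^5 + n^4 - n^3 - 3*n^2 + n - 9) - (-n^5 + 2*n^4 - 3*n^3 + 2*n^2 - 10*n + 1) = -2*n^5 - n^4 + 2*n^3 - 5*n^2 + 11*n - 10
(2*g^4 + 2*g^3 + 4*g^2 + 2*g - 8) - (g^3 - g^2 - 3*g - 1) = 2*g^4 + g^3 + 5*g^2 + 5*g - 7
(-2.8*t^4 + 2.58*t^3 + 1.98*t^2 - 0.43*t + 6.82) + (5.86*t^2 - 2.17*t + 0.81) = -2.8*t^4 + 2.58*t^3 + 7.84*t^2 - 2.6*t + 7.63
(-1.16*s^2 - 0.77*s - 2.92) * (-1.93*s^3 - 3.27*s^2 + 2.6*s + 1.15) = 2.2388*s^5 + 5.2793*s^4 + 5.1375*s^3 + 6.2124*s^2 - 8.4775*s - 3.358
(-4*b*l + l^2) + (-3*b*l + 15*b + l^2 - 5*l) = -7*b*l + 15*b + 2*l^2 - 5*l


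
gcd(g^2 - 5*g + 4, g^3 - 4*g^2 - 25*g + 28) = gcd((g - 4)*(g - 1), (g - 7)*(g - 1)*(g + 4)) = g - 1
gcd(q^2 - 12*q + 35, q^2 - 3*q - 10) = q - 5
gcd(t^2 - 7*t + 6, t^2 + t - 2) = t - 1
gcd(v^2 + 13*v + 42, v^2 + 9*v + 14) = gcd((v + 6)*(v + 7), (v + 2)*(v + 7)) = v + 7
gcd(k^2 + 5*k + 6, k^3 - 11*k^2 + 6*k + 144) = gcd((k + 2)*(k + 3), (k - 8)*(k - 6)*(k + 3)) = k + 3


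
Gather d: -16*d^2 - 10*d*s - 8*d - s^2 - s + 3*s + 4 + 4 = -16*d^2 + d*(-10*s - 8) - s^2 + 2*s + 8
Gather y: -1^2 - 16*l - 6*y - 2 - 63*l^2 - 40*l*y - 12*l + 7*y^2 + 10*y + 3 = -63*l^2 - 28*l + 7*y^2 + y*(4 - 40*l)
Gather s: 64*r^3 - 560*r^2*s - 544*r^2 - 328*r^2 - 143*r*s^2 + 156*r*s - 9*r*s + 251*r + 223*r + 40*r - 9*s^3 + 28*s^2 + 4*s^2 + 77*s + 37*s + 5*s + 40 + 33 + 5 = 64*r^3 - 872*r^2 + 514*r - 9*s^3 + s^2*(32 - 143*r) + s*(-560*r^2 + 147*r + 119) + 78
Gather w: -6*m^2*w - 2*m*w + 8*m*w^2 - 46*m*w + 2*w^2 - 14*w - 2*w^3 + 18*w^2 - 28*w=-2*w^3 + w^2*(8*m + 20) + w*(-6*m^2 - 48*m - 42)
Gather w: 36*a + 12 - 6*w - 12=36*a - 6*w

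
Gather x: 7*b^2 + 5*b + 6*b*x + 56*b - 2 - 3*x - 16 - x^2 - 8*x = 7*b^2 + 61*b - x^2 + x*(6*b - 11) - 18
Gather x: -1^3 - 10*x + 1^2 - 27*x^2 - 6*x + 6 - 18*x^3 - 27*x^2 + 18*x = -18*x^3 - 54*x^2 + 2*x + 6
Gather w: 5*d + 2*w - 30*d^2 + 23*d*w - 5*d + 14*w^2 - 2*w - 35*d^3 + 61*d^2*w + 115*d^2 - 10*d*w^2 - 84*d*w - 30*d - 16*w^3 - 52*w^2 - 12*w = -35*d^3 + 85*d^2 - 30*d - 16*w^3 + w^2*(-10*d - 38) + w*(61*d^2 - 61*d - 12)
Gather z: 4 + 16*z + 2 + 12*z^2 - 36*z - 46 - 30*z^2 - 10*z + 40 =-18*z^2 - 30*z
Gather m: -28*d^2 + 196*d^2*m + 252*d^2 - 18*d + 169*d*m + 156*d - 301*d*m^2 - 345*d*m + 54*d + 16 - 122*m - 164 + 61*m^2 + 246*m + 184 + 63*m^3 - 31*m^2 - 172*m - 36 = 224*d^2 + 192*d + 63*m^3 + m^2*(30 - 301*d) + m*(196*d^2 - 176*d - 48)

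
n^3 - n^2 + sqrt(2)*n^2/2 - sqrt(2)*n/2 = n*(n - 1)*(n + sqrt(2)/2)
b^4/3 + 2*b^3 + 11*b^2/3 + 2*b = b*(b/3 + 1)*(b + 1)*(b + 2)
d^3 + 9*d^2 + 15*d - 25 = (d - 1)*(d + 5)^2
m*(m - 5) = m^2 - 5*m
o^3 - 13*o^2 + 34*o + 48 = (o - 8)*(o - 6)*(o + 1)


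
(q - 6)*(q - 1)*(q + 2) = q^3 - 5*q^2 - 8*q + 12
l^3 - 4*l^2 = l^2*(l - 4)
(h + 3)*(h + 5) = h^2 + 8*h + 15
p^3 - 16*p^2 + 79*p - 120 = (p - 8)*(p - 5)*(p - 3)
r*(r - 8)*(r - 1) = r^3 - 9*r^2 + 8*r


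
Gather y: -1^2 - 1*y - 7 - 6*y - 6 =-7*y - 14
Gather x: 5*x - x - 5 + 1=4*x - 4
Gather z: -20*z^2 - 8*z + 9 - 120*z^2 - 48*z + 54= -140*z^2 - 56*z + 63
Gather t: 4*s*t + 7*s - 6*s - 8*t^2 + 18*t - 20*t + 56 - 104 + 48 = s - 8*t^2 + t*(4*s - 2)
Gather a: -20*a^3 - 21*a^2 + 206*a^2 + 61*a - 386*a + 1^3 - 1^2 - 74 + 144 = -20*a^3 + 185*a^2 - 325*a + 70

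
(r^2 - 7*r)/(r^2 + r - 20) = r*(r - 7)/(r^2 + r - 20)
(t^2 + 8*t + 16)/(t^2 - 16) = (t + 4)/(t - 4)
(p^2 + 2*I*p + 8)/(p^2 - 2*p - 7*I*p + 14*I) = (p^2 + 2*I*p + 8)/(p^2 - 2*p - 7*I*p + 14*I)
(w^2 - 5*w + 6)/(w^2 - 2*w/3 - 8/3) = 3*(w - 3)/(3*w + 4)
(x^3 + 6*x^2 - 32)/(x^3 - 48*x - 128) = (x - 2)/(x - 8)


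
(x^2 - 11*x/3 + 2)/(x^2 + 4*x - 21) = (x - 2/3)/(x + 7)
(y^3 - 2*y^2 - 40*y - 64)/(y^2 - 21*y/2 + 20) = 2*(y^2 + 6*y + 8)/(2*y - 5)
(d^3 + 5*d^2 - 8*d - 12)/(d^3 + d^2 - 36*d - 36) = (d - 2)/(d - 6)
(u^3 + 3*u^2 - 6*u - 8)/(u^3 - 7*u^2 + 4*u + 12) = (u + 4)/(u - 6)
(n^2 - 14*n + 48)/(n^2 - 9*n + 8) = (n - 6)/(n - 1)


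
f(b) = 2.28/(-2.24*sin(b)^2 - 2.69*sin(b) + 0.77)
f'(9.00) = -18.23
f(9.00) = -3.17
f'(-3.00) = -3.80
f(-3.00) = 2.06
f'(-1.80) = 0.54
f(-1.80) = 1.80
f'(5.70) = 0.17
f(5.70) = 1.45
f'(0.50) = 9.04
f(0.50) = -2.20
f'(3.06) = -24.18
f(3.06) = 4.25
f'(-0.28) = 1.77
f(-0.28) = 1.70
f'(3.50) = -1.15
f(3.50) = 1.59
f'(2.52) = -4.06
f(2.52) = -1.47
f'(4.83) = -0.31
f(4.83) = 1.85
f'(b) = 2.28*(4.48*sin(b)*cos(b) + 2.69*cos(b))/(-2.24*sin(b)^2 - 2.69*sin(b) + 0.77)^2 = (10.2144*sin(b) + 6.1332)*cos(b)/(2.24*sin(b)^2 + 2.69*sin(b) - 0.77)^2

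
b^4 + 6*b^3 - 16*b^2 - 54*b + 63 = (b - 3)*(b - 1)*(b + 3)*(b + 7)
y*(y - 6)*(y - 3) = y^3 - 9*y^2 + 18*y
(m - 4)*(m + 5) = m^2 + m - 20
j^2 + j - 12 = (j - 3)*(j + 4)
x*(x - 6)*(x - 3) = x^3 - 9*x^2 + 18*x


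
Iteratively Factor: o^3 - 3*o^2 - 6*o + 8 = (o - 1)*(o^2 - 2*o - 8) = (o - 4)*(o - 1)*(o + 2)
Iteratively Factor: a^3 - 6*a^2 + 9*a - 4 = (a - 1)*(a^2 - 5*a + 4) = (a - 4)*(a - 1)*(a - 1)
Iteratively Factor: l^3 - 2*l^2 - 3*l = (l)*(l^2 - 2*l - 3) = l*(l + 1)*(l - 3)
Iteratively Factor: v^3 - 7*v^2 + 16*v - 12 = (v - 2)*(v^2 - 5*v + 6) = (v - 3)*(v - 2)*(v - 2)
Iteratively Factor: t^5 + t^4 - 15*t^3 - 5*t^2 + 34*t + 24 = (t - 2)*(t^4 + 3*t^3 - 9*t^2 - 23*t - 12) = (t - 2)*(t + 4)*(t^3 - t^2 - 5*t - 3) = (t - 2)*(t + 1)*(t + 4)*(t^2 - 2*t - 3) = (t - 3)*(t - 2)*(t + 1)*(t + 4)*(t + 1)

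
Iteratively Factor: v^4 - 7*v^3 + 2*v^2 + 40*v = (v)*(v^3 - 7*v^2 + 2*v + 40) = v*(v - 4)*(v^2 - 3*v - 10) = v*(v - 5)*(v - 4)*(v + 2)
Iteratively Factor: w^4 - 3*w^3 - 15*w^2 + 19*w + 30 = (w + 1)*(w^3 - 4*w^2 - 11*w + 30) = (w + 1)*(w + 3)*(w^2 - 7*w + 10) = (w - 5)*(w + 1)*(w + 3)*(w - 2)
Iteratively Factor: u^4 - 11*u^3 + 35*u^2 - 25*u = (u - 1)*(u^3 - 10*u^2 + 25*u) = (u - 5)*(u - 1)*(u^2 - 5*u) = u*(u - 5)*(u - 1)*(u - 5)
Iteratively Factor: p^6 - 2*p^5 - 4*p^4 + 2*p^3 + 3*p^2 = (p + 1)*(p^5 - 3*p^4 - p^3 + 3*p^2) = p*(p + 1)*(p^4 - 3*p^3 - p^2 + 3*p) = p*(p - 1)*(p + 1)*(p^3 - 2*p^2 - 3*p) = p*(p - 3)*(p - 1)*(p + 1)*(p^2 + p) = p*(p - 3)*(p - 1)*(p + 1)^2*(p)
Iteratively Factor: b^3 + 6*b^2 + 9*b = (b)*(b^2 + 6*b + 9) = b*(b + 3)*(b + 3)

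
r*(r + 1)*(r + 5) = r^3 + 6*r^2 + 5*r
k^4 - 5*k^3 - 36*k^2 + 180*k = k*(k - 6)*(k - 5)*(k + 6)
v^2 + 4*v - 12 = (v - 2)*(v + 6)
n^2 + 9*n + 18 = (n + 3)*(n + 6)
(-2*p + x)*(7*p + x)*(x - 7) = -14*p^2*x + 98*p^2 + 5*p*x^2 - 35*p*x + x^3 - 7*x^2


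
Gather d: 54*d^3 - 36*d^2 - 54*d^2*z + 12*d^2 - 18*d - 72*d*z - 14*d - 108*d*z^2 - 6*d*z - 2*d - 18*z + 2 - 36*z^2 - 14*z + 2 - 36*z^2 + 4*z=54*d^3 + d^2*(-54*z - 24) + d*(-108*z^2 - 78*z - 34) - 72*z^2 - 28*z + 4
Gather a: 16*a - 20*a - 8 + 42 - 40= -4*a - 6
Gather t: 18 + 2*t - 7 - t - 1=t + 10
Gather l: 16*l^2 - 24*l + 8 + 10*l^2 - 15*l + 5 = 26*l^2 - 39*l + 13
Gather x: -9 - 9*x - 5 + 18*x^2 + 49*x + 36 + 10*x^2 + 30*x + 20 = 28*x^2 + 70*x + 42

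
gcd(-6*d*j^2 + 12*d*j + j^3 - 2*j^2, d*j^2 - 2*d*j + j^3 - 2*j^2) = j^2 - 2*j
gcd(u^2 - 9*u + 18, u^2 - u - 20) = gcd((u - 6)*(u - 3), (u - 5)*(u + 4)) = 1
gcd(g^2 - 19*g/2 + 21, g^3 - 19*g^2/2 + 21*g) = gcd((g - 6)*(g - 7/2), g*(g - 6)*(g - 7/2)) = g^2 - 19*g/2 + 21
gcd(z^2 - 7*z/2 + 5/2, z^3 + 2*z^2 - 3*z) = z - 1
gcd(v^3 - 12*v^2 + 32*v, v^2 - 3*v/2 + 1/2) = 1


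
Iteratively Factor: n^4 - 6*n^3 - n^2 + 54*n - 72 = (n - 2)*(n^3 - 4*n^2 - 9*n + 36) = (n - 4)*(n - 2)*(n^2 - 9) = (n - 4)*(n - 2)*(n + 3)*(n - 3)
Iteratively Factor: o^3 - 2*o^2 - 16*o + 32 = (o - 2)*(o^2 - 16) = (o - 4)*(o - 2)*(o + 4)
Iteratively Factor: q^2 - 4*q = (q)*(q - 4)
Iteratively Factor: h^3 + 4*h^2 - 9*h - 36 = (h + 4)*(h^2 - 9) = (h - 3)*(h + 4)*(h + 3)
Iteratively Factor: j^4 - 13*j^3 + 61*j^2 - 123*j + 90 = (j - 5)*(j^3 - 8*j^2 + 21*j - 18) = (j - 5)*(j - 3)*(j^2 - 5*j + 6) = (j - 5)*(j - 3)*(j - 2)*(j - 3)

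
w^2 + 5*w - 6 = (w - 1)*(w + 6)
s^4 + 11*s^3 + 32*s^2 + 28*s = s*(s + 2)^2*(s + 7)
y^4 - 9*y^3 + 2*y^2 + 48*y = y*(y - 8)*(y - 3)*(y + 2)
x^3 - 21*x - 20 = (x - 5)*(x + 1)*(x + 4)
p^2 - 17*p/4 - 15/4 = (p - 5)*(p + 3/4)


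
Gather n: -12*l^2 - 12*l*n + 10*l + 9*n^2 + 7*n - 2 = -12*l^2 + 10*l + 9*n^2 + n*(7 - 12*l) - 2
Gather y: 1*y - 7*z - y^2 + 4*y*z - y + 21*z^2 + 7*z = -y^2 + 4*y*z + 21*z^2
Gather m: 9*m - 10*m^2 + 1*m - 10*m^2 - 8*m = -20*m^2 + 2*m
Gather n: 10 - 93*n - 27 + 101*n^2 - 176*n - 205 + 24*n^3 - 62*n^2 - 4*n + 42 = 24*n^3 + 39*n^2 - 273*n - 180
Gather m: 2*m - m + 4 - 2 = m + 2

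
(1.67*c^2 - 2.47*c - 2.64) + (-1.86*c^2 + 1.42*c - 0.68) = -0.19*c^2 - 1.05*c - 3.32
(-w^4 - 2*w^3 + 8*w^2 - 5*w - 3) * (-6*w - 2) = 6*w^5 + 14*w^4 - 44*w^3 + 14*w^2 + 28*w + 6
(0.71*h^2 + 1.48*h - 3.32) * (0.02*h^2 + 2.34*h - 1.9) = 0.0142*h^4 + 1.691*h^3 + 2.0478*h^2 - 10.5808*h + 6.308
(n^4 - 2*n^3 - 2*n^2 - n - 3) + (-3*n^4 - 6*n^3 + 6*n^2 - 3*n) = -2*n^4 - 8*n^3 + 4*n^2 - 4*n - 3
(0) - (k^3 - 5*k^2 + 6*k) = -k^3 + 5*k^2 - 6*k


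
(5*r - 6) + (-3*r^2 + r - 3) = -3*r^2 + 6*r - 9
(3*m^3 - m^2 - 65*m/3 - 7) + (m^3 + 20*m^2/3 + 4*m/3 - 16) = 4*m^3 + 17*m^2/3 - 61*m/3 - 23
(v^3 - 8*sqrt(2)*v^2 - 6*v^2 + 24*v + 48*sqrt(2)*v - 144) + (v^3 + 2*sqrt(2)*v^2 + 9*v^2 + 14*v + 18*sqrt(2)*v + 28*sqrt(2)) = 2*v^3 - 6*sqrt(2)*v^2 + 3*v^2 + 38*v + 66*sqrt(2)*v - 144 + 28*sqrt(2)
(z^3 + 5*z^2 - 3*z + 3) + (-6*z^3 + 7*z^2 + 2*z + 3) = -5*z^3 + 12*z^2 - z + 6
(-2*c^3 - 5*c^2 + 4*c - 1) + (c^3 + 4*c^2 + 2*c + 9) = -c^3 - c^2 + 6*c + 8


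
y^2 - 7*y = y*(y - 7)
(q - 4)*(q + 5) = q^2 + q - 20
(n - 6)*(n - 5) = n^2 - 11*n + 30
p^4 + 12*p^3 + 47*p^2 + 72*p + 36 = (p + 1)*(p + 2)*(p + 3)*(p + 6)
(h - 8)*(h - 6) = h^2 - 14*h + 48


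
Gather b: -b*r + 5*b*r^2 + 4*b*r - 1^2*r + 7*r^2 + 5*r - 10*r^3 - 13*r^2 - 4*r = b*(5*r^2 + 3*r) - 10*r^3 - 6*r^2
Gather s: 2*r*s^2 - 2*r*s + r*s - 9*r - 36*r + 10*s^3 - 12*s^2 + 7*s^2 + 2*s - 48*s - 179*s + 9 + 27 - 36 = -45*r + 10*s^3 + s^2*(2*r - 5) + s*(-r - 225)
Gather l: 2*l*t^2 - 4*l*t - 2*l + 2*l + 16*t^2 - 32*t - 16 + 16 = l*(2*t^2 - 4*t) + 16*t^2 - 32*t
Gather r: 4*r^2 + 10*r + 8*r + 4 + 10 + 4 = 4*r^2 + 18*r + 18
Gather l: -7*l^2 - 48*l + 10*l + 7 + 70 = -7*l^2 - 38*l + 77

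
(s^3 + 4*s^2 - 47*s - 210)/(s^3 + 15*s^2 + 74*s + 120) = (s - 7)/(s + 4)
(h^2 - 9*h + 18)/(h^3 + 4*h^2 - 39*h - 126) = (h - 3)/(h^2 + 10*h + 21)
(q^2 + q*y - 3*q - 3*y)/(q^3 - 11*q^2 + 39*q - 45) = (q + y)/(q^2 - 8*q + 15)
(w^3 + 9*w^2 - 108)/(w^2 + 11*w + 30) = (w^2 + 3*w - 18)/(w + 5)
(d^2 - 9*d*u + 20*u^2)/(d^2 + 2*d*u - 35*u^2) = (d - 4*u)/(d + 7*u)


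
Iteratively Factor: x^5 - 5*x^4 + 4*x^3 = (x)*(x^4 - 5*x^3 + 4*x^2) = x^2*(x^3 - 5*x^2 + 4*x) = x^3*(x^2 - 5*x + 4) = x^3*(x - 4)*(x - 1)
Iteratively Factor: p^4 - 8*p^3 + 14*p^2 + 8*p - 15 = (p - 1)*(p^3 - 7*p^2 + 7*p + 15) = (p - 5)*(p - 1)*(p^2 - 2*p - 3) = (p - 5)*(p - 1)*(p + 1)*(p - 3)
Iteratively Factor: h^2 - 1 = (h - 1)*(h + 1)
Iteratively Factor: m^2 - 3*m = (m - 3)*(m)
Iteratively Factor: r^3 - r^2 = (r)*(r^2 - r) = r*(r - 1)*(r)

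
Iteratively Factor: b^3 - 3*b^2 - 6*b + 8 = (b - 4)*(b^2 + b - 2) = (b - 4)*(b + 2)*(b - 1)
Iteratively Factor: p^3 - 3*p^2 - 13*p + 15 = (p + 3)*(p^2 - 6*p + 5) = (p - 1)*(p + 3)*(p - 5)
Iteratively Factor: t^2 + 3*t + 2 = (t + 1)*(t + 2)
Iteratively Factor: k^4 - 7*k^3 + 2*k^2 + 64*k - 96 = (k - 4)*(k^3 - 3*k^2 - 10*k + 24) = (k - 4)*(k + 3)*(k^2 - 6*k + 8) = (k - 4)^2*(k + 3)*(k - 2)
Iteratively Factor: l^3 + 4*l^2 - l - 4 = (l + 4)*(l^2 - 1) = (l - 1)*(l + 4)*(l + 1)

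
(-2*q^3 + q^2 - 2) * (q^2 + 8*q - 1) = -2*q^5 - 15*q^4 + 10*q^3 - 3*q^2 - 16*q + 2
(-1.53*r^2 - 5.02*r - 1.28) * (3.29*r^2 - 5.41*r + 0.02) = -5.0337*r^4 - 8.2385*r^3 + 22.9164*r^2 + 6.8244*r - 0.0256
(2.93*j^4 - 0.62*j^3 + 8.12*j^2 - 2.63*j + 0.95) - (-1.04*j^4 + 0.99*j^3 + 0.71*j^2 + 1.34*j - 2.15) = 3.97*j^4 - 1.61*j^3 + 7.41*j^2 - 3.97*j + 3.1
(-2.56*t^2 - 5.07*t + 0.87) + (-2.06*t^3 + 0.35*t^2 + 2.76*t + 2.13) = -2.06*t^3 - 2.21*t^2 - 2.31*t + 3.0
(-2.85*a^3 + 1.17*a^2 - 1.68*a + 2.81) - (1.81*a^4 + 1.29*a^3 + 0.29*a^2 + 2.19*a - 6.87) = -1.81*a^4 - 4.14*a^3 + 0.88*a^2 - 3.87*a + 9.68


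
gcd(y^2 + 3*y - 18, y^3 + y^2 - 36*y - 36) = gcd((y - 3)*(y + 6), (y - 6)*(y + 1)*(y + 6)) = y + 6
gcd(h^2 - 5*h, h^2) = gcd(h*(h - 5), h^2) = h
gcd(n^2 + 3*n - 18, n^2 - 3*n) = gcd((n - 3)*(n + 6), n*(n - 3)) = n - 3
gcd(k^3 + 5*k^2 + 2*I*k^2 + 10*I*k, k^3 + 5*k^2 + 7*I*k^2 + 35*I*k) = k^2 + 5*k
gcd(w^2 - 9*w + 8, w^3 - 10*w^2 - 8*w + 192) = w - 8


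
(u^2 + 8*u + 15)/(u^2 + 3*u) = (u + 5)/u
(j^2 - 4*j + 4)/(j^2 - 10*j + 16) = (j - 2)/(j - 8)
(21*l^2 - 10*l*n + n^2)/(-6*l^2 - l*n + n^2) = (-7*l + n)/(2*l + n)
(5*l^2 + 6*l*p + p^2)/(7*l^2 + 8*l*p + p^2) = (5*l + p)/(7*l + p)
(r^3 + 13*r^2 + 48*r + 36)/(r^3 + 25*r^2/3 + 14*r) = 3*(r^2 + 7*r + 6)/(r*(3*r + 7))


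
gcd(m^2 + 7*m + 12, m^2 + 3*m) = m + 3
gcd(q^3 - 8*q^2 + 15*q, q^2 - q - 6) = q - 3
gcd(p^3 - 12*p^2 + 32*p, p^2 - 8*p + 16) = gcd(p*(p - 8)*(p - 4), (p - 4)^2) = p - 4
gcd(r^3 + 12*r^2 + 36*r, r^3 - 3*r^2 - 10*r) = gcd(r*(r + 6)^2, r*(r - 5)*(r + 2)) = r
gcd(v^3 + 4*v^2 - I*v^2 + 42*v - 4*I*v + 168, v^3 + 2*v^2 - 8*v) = v + 4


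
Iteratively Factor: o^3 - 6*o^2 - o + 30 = (o - 5)*(o^2 - o - 6) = (o - 5)*(o + 2)*(o - 3)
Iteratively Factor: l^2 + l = (l)*(l + 1)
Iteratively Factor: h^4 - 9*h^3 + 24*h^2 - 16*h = (h - 4)*(h^3 - 5*h^2 + 4*h) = h*(h - 4)*(h^2 - 5*h + 4) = h*(h - 4)^2*(h - 1)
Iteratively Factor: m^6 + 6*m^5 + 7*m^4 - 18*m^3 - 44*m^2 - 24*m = (m - 2)*(m^5 + 8*m^4 + 23*m^3 + 28*m^2 + 12*m) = (m - 2)*(m + 2)*(m^4 + 6*m^3 + 11*m^2 + 6*m) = (m - 2)*(m + 2)*(m + 3)*(m^3 + 3*m^2 + 2*m) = (m - 2)*(m + 1)*(m + 2)*(m + 3)*(m^2 + 2*m) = (m - 2)*(m + 1)*(m + 2)^2*(m + 3)*(m)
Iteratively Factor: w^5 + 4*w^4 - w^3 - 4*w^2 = (w)*(w^4 + 4*w^3 - w^2 - 4*w) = w*(w + 4)*(w^3 - w) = w*(w - 1)*(w + 4)*(w^2 + w) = w*(w - 1)*(w + 1)*(w + 4)*(w)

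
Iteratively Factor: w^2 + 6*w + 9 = (w + 3)*(w + 3)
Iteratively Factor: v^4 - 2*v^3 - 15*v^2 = (v)*(v^3 - 2*v^2 - 15*v) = v*(v - 5)*(v^2 + 3*v) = v^2*(v - 5)*(v + 3)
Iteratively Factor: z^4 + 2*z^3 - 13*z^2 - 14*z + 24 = (z - 1)*(z^3 + 3*z^2 - 10*z - 24) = (z - 3)*(z - 1)*(z^2 + 6*z + 8) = (z - 3)*(z - 1)*(z + 4)*(z + 2)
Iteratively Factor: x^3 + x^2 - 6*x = (x)*(x^2 + x - 6) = x*(x - 2)*(x + 3)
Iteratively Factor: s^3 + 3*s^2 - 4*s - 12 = (s + 3)*(s^2 - 4) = (s - 2)*(s + 3)*(s + 2)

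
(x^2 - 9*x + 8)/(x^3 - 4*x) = (x^2 - 9*x + 8)/(x*(x^2 - 4))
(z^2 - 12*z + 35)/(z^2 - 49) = (z - 5)/(z + 7)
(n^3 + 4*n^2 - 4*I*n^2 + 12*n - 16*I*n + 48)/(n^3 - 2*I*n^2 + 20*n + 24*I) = (n + 4)/(n + 2*I)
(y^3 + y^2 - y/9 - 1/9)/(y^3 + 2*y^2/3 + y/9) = (3*y^2 + 2*y - 1)/(y*(3*y + 1))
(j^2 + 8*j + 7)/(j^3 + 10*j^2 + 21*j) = (j + 1)/(j*(j + 3))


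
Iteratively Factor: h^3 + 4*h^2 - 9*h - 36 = (h + 4)*(h^2 - 9) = (h + 3)*(h + 4)*(h - 3)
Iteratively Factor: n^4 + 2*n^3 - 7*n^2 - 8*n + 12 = (n + 3)*(n^3 - n^2 - 4*n + 4) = (n - 1)*(n + 3)*(n^2 - 4) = (n - 2)*(n - 1)*(n + 3)*(n + 2)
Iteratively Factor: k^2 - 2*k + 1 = (k - 1)*(k - 1)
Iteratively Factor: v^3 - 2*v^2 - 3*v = (v)*(v^2 - 2*v - 3) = v*(v - 3)*(v + 1)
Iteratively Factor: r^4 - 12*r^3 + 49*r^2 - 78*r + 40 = (r - 4)*(r^3 - 8*r^2 + 17*r - 10) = (r - 5)*(r - 4)*(r^2 - 3*r + 2) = (r - 5)*(r - 4)*(r - 1)*(r - 2)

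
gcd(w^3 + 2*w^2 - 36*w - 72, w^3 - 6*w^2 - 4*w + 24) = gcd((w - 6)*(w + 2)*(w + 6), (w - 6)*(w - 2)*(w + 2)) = w^2 - 4*w - 12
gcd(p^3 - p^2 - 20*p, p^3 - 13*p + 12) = p + 4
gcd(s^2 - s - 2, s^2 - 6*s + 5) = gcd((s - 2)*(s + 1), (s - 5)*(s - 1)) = 1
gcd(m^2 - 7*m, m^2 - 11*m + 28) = m - 7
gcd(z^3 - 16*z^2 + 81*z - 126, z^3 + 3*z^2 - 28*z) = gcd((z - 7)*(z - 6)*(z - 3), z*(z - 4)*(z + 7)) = 1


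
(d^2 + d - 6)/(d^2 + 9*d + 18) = (d - 2)/(d + 6)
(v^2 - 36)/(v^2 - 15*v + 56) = (v^2 - 36)/(v^2 - 15*v + 56)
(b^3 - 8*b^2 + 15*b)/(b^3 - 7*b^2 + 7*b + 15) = b/(b + 1)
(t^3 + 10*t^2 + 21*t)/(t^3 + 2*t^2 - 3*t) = (t + 7)/(t - 1)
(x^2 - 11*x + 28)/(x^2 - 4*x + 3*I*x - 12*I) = (x - 7)/(x + 3*I)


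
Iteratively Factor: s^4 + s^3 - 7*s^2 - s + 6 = (s + 3)*(s^3 - 2*s^2 - s + 2) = (s + 1)*(s + 3)*(s^2 - 3*s + 2) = (s - 1)*(s + 1)*(s + 3)*(s - 2)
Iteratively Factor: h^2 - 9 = (h - 3)*(h + 3)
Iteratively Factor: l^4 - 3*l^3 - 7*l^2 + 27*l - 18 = (l - 2)*(l^3 - l^2 - 9*l + 9) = (l - 2)*(l + 3)*(l^2 - 4*l + 3) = (l - 2)*(l - 1)*(l + 3)*(l - 3)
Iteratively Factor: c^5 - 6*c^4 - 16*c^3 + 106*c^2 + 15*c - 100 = (c + 4)*(c^4 - 10*c^3 + 24*c^2 + 10*c - 25) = (c + 1)*(c + 4)*(c^3 - 11*c^2 + 35*c - 25) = (c - 5)*(c + 1)*(c + 4)*(c^2 - 6*c + 5) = (c - 5)^2*(c + 1)*(c + 4)*(c - 1)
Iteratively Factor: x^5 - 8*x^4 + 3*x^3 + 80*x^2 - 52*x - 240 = (x - 4)*(x^4 - 4*x^3 - 13*x^2 + 28*x + 60) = (x - 5)*(x - 4)*(x^3 + x^2 - 8*x - 12) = (x - 5)*(x - 4)*(x - 3)*(x^2 + 4*x + 4) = (x - 5)*(x - 4)*(x - 3)*(x + 2)*(x + 2)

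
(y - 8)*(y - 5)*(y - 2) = y^3 - 15*y^2 + 66*y - 80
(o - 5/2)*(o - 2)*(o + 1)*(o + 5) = o^4 + 3*o^3/2 - 17*o^2 + 15*o/2 + 25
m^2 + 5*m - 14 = (m - 2)*(m + 7)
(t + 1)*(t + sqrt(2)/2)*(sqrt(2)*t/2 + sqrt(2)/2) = sqrt(2)*t^3/2 + t^2/2 + sqrt(2)*t^2 + sqrt(2)*t/2 + t + 1/2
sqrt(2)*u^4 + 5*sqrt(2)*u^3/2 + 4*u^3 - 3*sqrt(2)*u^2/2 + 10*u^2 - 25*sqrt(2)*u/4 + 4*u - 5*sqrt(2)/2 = (u + 2)*(u - sqrt(2)/2)*(u + 5*sqrt(2)/2)*(sqrt(2)*u + sqrt(2)/2)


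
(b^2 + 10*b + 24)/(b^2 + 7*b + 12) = (b + 6)/(b + 3)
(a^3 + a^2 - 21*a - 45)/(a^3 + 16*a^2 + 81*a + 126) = (a^2 - 2*a - 15)/(a^2 + 13*a + 42)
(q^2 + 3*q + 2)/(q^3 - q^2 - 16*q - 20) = (q + 1)/(q^2 - 3*q - 10)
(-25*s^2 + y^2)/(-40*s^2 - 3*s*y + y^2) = (-5*s + y)/(-8*s + y)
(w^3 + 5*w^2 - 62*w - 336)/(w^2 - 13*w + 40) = (w^2 + 13*w + 42)/(w - 5)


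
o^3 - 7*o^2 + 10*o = o*(o - 5)*(o - 2)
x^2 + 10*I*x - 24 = (x + 4*I)*(x + 6*I)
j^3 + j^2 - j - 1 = (j - 1)*(j + 1)^2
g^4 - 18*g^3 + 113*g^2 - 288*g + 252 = (g - 7)*(g - 6)*(g - 3)*(g - 2)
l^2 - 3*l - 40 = (l - 8)*(l + 5)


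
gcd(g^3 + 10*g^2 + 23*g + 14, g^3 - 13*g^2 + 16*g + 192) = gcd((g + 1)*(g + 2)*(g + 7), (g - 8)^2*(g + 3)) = 1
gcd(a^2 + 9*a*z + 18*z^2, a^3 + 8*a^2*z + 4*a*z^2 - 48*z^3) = a + 6*z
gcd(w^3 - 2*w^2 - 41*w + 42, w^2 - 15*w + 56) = w - 7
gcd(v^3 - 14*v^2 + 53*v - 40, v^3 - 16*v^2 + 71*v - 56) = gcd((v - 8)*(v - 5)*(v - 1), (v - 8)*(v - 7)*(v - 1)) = v^2 - 9*v + 8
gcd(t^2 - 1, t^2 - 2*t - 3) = t + 1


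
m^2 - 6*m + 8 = (m - 4)*(m - 2)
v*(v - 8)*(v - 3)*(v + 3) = v^4 - 8*v^3 - 9*v^2 + 72*v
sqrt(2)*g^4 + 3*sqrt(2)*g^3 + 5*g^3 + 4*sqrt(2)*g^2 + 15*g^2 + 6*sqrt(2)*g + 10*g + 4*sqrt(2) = (g + 1)*(g + 2)*(g + 2*sqrt(2))*(sqrt(2)*g + 1)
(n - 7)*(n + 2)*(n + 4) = n^3 - n^2 - 34*n - 56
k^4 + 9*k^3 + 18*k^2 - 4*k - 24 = (k - 1)*(k + 2)^2*(k + 6)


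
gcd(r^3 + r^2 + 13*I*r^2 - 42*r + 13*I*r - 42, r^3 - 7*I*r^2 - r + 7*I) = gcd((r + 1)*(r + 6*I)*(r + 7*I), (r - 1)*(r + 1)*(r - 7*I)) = r + 1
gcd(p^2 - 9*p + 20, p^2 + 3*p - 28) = p - 4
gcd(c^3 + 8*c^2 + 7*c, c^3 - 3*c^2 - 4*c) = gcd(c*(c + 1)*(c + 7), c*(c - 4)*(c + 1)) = c^2 + c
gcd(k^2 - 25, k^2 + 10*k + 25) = k + 5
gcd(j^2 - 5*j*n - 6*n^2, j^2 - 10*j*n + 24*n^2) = j - 6*n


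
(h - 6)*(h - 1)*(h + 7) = h^3 - 43*h + 42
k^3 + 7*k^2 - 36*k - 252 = (k - 6)*(k + 6)*(k + 7)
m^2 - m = m*(m - 1)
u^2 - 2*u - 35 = (u - 7)*(u + 5)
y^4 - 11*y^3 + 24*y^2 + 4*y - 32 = (y - 8)*(y - 2)^2*(y + 1)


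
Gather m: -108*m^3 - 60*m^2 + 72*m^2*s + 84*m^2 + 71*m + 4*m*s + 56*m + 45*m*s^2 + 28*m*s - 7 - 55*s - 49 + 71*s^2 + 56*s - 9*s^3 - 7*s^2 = -108*m^3 + m^2*(72*s + 24) + m*(45*s^2 + 32*s + 127) - 9*s^3 + 64*s^2 + s - 56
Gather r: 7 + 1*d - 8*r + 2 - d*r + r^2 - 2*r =d + r^2 + r*(-d - 10) + 9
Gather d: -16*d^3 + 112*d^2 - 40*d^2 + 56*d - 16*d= -16*d^3 + 72*d^2 + 40*d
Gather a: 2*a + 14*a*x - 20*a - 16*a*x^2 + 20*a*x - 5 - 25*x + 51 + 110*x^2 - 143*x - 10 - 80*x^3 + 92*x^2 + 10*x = a*(-16*x^2 + 34*x - 18) - 80*x^3 + 202*x^2 - 158*x + 36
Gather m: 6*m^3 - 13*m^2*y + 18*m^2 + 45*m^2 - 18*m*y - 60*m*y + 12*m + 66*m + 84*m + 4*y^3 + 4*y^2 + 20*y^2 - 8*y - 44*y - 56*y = 6*m^3 + m^2*(63 - 13*y) + m*(162 - 78*y) + 4*y^3 + 24*y^2 - 108*y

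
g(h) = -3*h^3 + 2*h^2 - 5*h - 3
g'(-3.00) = -98.00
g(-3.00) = 111.00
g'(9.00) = -698.00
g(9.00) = -2073.00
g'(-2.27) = -60.46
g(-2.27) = 53.75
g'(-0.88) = -15.49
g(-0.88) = 4.99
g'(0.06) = -4.79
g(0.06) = -3.29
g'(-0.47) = -8.87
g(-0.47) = 0.10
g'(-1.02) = -18.44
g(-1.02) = 7.36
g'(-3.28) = -114.95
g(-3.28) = 140.78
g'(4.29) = -153.48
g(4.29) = -224.50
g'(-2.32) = -62.72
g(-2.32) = 56.83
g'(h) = -9*h^2 + 4*h - 5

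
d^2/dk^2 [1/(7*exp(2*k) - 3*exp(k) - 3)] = ((3 - 28*exp(k))*(-7*exp(2*k) + 3*exp(k) + 3) - 2*(14*exp(k) - 3)^2*exp(k))*exp(k)/(-7*exp(2*k) + 3*exp(k) + 3)^3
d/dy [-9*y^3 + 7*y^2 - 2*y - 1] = -27*y^2 + 14*y - 2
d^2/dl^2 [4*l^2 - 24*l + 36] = 8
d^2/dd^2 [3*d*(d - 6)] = 6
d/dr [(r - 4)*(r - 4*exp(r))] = r - (r - 4)*(4*exp(r) - 1) - 4*exp(r)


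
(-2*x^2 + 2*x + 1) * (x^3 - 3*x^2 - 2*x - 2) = -2*x^5 + 8*x^4 - x^3 - 3*x^2 - 6*x - 2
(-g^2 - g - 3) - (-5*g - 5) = -g^2 + 4*g + 2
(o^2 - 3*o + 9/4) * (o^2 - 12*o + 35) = o^4 - 15*o^3 + 293*o^2/4 - 132*o + 315/4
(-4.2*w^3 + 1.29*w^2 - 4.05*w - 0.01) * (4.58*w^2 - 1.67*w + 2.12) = -19.236*w^5 + 12.9222*w^4 - 29.6073*w^3 + 9.4525*w^2 - 8.5693*w - 0.0212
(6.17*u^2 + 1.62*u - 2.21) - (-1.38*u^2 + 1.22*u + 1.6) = 7.55*u^2 + 0.4*u - 3.81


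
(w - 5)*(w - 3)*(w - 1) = w^3 - 9*w^2 + 23*w - 15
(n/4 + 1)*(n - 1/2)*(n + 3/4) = n^3/4 + 17*n^2/16 + 5*n/32 - 3/8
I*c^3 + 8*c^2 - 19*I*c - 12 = (c - 4*I)*(c - 3*I)*(I*c + 1)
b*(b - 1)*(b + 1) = b^3 - b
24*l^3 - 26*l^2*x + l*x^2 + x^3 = (-4*l + x)*(-l + x)*(6*l + x)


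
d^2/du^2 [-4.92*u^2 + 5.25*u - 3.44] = -9.84000000000000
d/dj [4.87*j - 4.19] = 4.87000000000000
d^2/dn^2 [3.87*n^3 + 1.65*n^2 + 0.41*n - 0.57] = 23.22*n + 3.3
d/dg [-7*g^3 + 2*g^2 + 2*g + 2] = -21*g^2 + 4*g + 2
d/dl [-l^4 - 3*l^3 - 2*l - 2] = -4*l^3 - 9*l^2 - 2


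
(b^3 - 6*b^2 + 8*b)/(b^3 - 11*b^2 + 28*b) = (b - 2)/(b - 7)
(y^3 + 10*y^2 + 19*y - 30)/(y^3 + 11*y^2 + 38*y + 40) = (y^2 + 5*y - 6)/(y^2 + 6*y + 8)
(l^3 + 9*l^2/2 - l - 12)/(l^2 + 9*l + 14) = (l^2 + 5*l/2 - 6)/(l + 7)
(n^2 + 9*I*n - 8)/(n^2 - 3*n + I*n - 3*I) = (n + 8*I)/(n - 3)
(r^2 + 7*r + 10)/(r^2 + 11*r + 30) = (r + 2)/(r + 6)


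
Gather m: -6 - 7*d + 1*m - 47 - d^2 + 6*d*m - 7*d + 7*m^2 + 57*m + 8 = -d^2 - 14*d + 7*m^2 + m*(6*d + 58) - 45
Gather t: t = t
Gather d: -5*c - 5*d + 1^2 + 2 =-5*c - 5*d + 3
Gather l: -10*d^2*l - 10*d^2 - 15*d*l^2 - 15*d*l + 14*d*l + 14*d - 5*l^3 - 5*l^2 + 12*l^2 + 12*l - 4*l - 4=-10*d^2 + 14*d - 5*l^3 + l^2*(7 - 15*d) + l*(-10*d^2 - d + 8) - 4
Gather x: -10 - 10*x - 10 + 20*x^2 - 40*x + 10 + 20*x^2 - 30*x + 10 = 40*x^2 - 80*x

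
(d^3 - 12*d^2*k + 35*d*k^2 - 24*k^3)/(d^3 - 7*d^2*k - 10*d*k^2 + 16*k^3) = (d - 3*k)/(d + 2*k)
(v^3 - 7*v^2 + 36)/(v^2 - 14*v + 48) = (v^2 - v - 6)/(v - 8)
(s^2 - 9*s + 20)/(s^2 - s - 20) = (s - 4)/(s + 4)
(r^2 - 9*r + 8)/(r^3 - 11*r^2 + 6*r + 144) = (r - 1)/(r^2 - 3*r - 18)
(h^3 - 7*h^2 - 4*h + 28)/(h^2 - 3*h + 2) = (h^2 - 5*h - 14)/(h - 1)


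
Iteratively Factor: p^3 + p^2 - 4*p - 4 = (p - 2)*(p^2 + 3*p + 2) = (p - 2)*(p + 1)*(p + 2)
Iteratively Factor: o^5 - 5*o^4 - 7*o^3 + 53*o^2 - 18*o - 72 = (o - 3)*(o^4 - 2*o^3 - 13*o^2 + 14*o + 24) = (o - 3)*(o + 3)*(o^3 - 5*o^2 + 2*o + 8) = (o - 3)*(o - 2)*(o + 3)*(o^2 - 3*o - 4) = (o - 4)*(o - 3)*(o - 2)*(o + 3)*(o + 1)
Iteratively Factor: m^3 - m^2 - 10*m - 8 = (m - 4)*(m^2 + 3*m + 2) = (m - 4)*(m + 1)*(m + 2)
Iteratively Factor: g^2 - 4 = (g + 2)*(g - 2)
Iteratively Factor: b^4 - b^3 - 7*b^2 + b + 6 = (b + 1)*(b^3 - 2*b^2 - 5*b + 6) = (b - 1)*(b + 1)*(b^2 - b - 6) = (b - 1)*(b + 1)*(b + 2)*(b - 3)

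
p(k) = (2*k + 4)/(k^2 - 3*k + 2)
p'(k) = (3 - 2*k)*(2*k + 4)/(k^2 - 3*k + 2)^2 + 2/(k^2 - 3*k + 2) = 2*(-k^2 - 4*k + 8)/(k^4 - 6*k^3 + 13*k^2 - 12*k + 4)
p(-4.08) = -0.13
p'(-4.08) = 0.02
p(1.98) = -406.12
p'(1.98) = -19993.75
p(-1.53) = 0.11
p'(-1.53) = 0.30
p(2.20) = 35.00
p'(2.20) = -195.83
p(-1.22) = 0.22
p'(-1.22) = 0.45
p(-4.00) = -0.13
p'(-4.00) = 0.02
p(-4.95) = -0.14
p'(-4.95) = 0.00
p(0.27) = 3.59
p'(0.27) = 8.59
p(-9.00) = -0.13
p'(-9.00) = -0.00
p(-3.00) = -0.10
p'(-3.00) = 0.06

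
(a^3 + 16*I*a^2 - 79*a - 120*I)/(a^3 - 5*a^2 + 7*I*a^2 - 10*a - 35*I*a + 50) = (a^2 + 11*I*a - 24)/(a^2 + a*(-5 + 2*I) - 10*I)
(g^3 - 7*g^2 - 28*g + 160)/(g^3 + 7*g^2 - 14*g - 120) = (g - 8)/(g + 6)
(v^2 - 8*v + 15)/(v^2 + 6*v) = (v^2 - 8*v + 15)/(v*(v + 6))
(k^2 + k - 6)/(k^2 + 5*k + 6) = (k - 2)/(k + 2)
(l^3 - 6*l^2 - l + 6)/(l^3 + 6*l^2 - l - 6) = (l - 6)/(l + 6)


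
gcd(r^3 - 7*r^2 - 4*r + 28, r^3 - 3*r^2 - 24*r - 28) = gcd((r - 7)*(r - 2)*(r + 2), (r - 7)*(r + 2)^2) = r^2 - 5*r - 14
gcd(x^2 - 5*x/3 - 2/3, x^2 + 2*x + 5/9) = x + 1/3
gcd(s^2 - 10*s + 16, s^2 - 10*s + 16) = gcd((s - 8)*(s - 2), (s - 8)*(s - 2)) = s^2 - 10*s + 16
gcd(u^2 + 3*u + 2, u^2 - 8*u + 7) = 1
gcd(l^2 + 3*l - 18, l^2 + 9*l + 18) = l + 6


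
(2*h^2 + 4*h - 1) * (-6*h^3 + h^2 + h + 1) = -12*h^5 - 22*h^4 + 12*h^3 + 5*h^2 + 3*h - 1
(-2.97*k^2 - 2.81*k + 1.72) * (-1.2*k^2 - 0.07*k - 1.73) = 3.564*k^4 + 3.5799*k^3 + 3.2708*k^2 + 4.7409*k - 2.9756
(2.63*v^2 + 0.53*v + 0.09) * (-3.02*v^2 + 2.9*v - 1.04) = -7.9426*v^4 + 6.0264*v^3 - 1.47*v^2 - 0.2902*v - 0.0936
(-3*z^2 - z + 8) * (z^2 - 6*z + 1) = -3*z^4 + 17*z^3 + 11*z^2 - 49*z + 8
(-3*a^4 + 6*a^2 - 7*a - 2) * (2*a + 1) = -6*a^5 - 3*a^4 + 12*a^3 - 8*a^2 - 11*a - 2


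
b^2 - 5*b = b*(b - 5)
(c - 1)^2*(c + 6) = c^3 + 4*c^2 - 11*c + 6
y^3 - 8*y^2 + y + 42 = (y - 7)*(y - 3)*(y + 2)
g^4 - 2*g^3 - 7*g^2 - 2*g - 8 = (g - 4)*(g + 2)*(g - I)*(g + I)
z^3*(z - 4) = z^4 - 4*z^3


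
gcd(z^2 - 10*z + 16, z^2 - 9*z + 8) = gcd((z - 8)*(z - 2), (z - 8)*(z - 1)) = z - 8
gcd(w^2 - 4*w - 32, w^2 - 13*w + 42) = 1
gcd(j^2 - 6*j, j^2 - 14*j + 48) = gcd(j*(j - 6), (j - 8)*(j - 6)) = j - 6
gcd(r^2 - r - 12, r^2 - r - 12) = r^2 - r - 12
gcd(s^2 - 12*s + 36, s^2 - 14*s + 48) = s - 6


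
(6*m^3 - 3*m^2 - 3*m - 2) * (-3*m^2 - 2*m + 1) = -18*m^5 - 3*m^4 + 21*m^3 + 9*m^2 + m - 2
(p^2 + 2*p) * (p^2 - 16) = p^4 + 2*p^3 - 16*p^2 - 32*p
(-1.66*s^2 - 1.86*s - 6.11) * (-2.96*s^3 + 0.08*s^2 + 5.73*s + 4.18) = 4.9136*s^5 + 5.3728*s^4 + 8.425*s^3 - 18.0854*s^2 - 42.7851*s - 25.5398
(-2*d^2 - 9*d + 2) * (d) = -2*d^3 - 9*d^2 + 2*d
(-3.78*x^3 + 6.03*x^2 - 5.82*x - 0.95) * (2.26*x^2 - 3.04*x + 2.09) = -8.5428*x^5 + 25.119*x^4 - 39.3846*x^3 + 28.1485*x^2 - 9.2758*x - 1.9855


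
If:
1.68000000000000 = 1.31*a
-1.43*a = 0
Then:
No Solution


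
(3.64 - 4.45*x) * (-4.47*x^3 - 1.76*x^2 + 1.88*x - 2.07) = 19.8915*x^4 - 8.4388*x^3 - 14.7724*x^2 + 16.0547*x - 7.5348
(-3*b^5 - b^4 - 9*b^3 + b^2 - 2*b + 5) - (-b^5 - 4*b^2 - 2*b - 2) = -2*b^5 - b^4 - 9*b^3 + 5*b^2 + 7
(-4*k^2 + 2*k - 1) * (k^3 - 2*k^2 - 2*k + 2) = -4*k^5 + 10*k^4 + 3*k^3 - 10*k^2 + 6*k - 2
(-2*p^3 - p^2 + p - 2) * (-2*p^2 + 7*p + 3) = 4*p^5 - 12*p^4 - 15*p^3 + 8*p^2 - 11*p - 6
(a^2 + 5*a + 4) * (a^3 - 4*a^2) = a^5 + a^4 - 16*a^3 - 16*a^2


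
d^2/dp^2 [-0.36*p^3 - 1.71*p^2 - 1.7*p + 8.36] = -2.16*p - 3.42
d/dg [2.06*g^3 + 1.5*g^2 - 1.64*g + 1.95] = 6.18*g^2 + 3.0*g - 1.64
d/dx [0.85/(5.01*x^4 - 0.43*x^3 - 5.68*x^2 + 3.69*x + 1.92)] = (-17.034*x^3 + 1.0965*x^2 + 9.656*x - 3.1365)/(5.01*x^4 - 0.43*x^3 - 5.68*x^2 + 3.69*x + 1.92)^2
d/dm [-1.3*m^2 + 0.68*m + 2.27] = 0.68 - 2.6*m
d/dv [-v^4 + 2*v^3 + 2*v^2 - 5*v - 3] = -4*v^3 + 6*v^2 + 4*v - 5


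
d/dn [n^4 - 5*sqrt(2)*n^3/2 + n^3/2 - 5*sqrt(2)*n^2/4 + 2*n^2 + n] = 4*n^3 - 15*sqrt(2)*n^2/2 + 3*n^2/2 - 5*sqrt(2)*n/2 + 4*n + 1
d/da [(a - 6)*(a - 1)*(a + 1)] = 3*a^2 - 12*a - 1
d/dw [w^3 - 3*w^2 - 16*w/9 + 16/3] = 3*w^2 - 6*w - 16/9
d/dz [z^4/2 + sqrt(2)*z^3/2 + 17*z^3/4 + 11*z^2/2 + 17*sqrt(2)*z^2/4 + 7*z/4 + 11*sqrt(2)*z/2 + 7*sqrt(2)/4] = 2*z^3 + 3*sqrt(2)*z^2/2 + 51*z^2/4 + 11*z + 17*sqrt(2)*z/2 + 7/4 + 11*sqrt(2)/2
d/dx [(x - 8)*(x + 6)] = 2*x - 2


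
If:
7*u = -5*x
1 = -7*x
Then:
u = 5/49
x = -1/7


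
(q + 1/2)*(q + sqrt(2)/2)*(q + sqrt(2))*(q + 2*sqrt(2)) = q^4 + q^3/2 + 7*sqrt(2)*q^3/2 + 7*sqrt(2)*q^2/4 + 7*q^2 + 2*sqrt(2)*q + 7*q/2 + sqrt(2)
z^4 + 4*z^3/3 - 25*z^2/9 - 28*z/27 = z*(z - 4/3)*(z + 1/3)*(z + 7/3)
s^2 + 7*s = s*(s + 7)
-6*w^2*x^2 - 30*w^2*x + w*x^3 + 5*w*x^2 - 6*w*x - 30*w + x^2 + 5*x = (-6*w + x)*(x + 5)*(w*x + 1)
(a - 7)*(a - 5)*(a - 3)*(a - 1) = a^4 - 16*a^3 + 86*a^2 - 176*a + 105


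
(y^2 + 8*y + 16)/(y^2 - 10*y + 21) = (y^2 + 8*y + 16)/(y^2 - 10*y + 21)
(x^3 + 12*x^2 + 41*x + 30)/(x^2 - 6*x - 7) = (x^2 + 11*x + 30)/(x - 7)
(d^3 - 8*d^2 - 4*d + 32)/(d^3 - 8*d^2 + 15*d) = (d^3 - 8*d^2 - 4*d + 32)/(d*(d^2 - 8*d + 15))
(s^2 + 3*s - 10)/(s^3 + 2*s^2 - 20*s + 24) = (s + 5)/(s^2 + 4*s - 12)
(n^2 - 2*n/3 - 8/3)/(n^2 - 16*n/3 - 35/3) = (-3*n^2 + 2*n + 8)/(-3*n^2 + 16*n + 35)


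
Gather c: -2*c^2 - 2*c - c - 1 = -2*c^2 - 3*c - 1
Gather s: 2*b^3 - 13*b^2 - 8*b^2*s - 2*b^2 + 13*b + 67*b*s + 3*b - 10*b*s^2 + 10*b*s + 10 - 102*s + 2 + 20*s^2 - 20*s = 2*b^3 - 15*b^2 + 16*b + s^2*(20 - 10*b) + s*(-8*b^2 + 77*b - 122) + 12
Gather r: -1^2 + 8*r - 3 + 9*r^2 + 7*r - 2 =9*r^2 + 15*r - 6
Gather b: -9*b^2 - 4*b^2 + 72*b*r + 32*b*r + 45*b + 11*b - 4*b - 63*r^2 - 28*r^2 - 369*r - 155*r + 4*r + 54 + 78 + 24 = -13*b^2 + b*(104*r + 52) - 91*r^2 - 520*r + 156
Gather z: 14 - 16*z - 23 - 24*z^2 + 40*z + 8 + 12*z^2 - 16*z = -12*z^2 + 8*z - 1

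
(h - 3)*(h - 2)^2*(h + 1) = h^4 - 6*h^3 + 9*h^2 + 4*h - 12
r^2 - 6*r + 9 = (r - 3)^2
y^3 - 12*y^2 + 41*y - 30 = (y - 6)*(y - 5)*(y - 1)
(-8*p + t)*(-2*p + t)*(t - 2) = 16*p^2*t - 32*p^2 - 10*p*t^2 + 20*p*t + t^3 - 2*t^2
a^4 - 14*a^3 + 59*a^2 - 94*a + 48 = (a - 8)*(a - 3)*(a - 2)*(a - 1)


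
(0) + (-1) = -1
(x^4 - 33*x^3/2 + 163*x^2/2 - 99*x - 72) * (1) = x^4 - 33*x^3/2 + 163*x^2/2 - 99*x - 72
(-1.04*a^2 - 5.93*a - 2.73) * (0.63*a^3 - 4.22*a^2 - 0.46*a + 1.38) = -0.6552*a^5 + 0.6529*a^4 + 23.7831*a^3 + 12.8132*a^2 - 6.9276*a - 3.7674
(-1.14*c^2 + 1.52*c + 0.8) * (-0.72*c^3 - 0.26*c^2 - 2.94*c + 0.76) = 0.8208*c^5 - 0.798*c^4 + 2.3804*c^3 - 5.5432*c^2 - 1.1968*c + 0.608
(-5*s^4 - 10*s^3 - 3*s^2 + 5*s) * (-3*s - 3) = 15*s^5 + 45*s^4 + 39*s^3 - 6*s^2 - 15*s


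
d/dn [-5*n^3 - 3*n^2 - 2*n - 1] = -15*n^2 - 6*n - 2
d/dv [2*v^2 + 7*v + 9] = 4*v + 7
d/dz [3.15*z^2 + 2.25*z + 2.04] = 6.3*z + 2.25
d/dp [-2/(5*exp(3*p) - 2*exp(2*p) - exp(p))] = 2*(15*exp(2*p) - 4*exp(p) - 1)*exp(-p)/(-5*exp(2*p) + 2*exp(p) + 1)^2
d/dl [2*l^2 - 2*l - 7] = 4*l - 2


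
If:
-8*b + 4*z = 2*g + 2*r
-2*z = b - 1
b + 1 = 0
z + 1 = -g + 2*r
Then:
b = -1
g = 10/3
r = 8/3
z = 1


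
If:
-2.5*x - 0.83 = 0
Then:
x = -0.33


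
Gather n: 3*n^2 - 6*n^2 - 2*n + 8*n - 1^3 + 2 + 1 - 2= -3*n^2 + 6*n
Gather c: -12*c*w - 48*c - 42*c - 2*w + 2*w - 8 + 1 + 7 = c*(-12*w - 90)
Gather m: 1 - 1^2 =0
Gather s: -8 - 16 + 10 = -14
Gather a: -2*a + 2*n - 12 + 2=-2*a + 2*n - 10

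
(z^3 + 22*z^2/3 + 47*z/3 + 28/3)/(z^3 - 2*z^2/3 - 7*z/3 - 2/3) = (3*z^2 + 19*z + 28)/(3*z^2 - 5*z - 2)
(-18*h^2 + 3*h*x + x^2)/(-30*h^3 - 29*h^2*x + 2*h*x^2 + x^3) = (-3*h + x)/(-5*h^2 - 4*h*x + x^2)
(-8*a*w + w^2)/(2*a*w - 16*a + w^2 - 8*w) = w*(-8*a + w)/(2*a*w - 16*a + w^2 - 8*w)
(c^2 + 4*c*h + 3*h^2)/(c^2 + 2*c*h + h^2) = (c + 3*h)/(c + h)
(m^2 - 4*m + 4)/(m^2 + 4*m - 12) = (m - 2)/(m + 6)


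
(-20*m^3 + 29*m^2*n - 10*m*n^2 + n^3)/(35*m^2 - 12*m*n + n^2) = (-4*m^2 + 5*m*n - n^2)/(7*m - n)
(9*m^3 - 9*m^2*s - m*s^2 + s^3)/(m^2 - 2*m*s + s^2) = (-9*m^2 + s^2)/(-m + s)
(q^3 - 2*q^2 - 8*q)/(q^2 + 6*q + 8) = q*(q - 4)/(q + 4)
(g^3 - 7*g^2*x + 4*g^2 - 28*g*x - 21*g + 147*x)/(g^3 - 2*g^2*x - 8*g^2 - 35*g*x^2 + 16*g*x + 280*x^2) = (g^2 + 4*g - 21)/(g^2 + 5*g*x - 8*g - 40*x)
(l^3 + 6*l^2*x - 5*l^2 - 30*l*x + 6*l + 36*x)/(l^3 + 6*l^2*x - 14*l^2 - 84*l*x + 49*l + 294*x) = (l^2 - 5*l + 6)/(l^2 - 14*l + 49)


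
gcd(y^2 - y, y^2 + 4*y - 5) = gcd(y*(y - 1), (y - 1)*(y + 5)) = y - 1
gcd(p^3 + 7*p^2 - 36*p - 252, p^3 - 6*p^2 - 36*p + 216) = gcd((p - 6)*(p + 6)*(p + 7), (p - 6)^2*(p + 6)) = p^2 - 36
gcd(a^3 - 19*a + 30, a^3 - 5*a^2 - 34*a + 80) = a^2 + 3*a - 10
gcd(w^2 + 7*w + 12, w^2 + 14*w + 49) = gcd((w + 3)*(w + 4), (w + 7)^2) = 1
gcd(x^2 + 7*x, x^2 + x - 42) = x + 7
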